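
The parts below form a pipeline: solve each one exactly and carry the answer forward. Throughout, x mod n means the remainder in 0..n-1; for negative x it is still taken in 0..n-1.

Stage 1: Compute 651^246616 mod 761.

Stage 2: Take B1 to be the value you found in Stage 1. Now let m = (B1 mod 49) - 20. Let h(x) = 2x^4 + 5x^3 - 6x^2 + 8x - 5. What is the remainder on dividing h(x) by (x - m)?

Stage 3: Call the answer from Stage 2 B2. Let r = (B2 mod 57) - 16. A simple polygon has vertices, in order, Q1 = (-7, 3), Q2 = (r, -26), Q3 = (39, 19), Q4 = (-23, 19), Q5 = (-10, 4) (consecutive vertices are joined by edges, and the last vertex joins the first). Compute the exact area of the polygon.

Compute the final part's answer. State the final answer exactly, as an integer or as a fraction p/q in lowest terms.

Stage 1: squarings mod 761: 651^1=651, 651^2=685, 651^4=449, 651^8=697, 651^16=291, 651^32=210, 651^64=723, 651^128=683, 651^256=757, 651^512=16, 651^1024=256, 651^2048=90, 651^4096=490, 651^8192=385, 651^16384=591, 651^32768=743, 651^65536=324, 651^131072=719; 651^246616 = 651^8 * 651^16 * 651^64 * 651^256 * 651^512 * 651^16384 * 651^32768 * 651^65536 * 651^131072 = 661 (mod 761); answer 661
Stage 2: B1 = 661; m = 4; remainder = value at the root: 2*(4)^4 + 5*(4)^3 - 6*(4)^2 + 8*(4)^1 - 5 = (512) + (320) + (-96) + (32) + (-5) = 763; answer 763
Stage 3: B2 = 763; r = 6; cross terms: (-7*-26 - 6*3)=164, (6*19 - 39*-26)=1128, (39*19 - -23*19)=1178, (-23*4 - -10*19)=98, (-10*3 - -7*4)=-2; twice the area = |2566| = 2566; area = 1283; answer 1283

1283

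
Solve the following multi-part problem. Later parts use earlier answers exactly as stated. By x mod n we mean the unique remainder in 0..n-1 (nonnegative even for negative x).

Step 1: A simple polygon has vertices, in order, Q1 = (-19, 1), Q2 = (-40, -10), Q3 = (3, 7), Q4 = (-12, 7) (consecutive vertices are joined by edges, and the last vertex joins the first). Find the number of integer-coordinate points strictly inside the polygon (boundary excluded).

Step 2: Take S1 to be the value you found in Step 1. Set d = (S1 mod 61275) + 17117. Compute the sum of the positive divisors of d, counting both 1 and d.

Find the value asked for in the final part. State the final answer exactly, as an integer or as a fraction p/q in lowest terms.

Step 1: cross terms: (-19*-10 - -40*1)=230, (-40*7 - 3*-10)=-250, (3*7 - -12*7)=105, (-12*1 - -19*7)=121; twice the area = |206| = 206; area = 103; boundary points = 1 + 1 + 15 + 1 = 18; strictly interior points = area - boundary/2 + 1 = 95; answer 95
Step 2: S1 = 95; d = 17212; 17212 = 2^2 * 13 * 331; sigma = (1 + 2 + 4) * (1 + 13) * (1 + 331) = 7 * 14 * 332 = 32536; answer 32536

32536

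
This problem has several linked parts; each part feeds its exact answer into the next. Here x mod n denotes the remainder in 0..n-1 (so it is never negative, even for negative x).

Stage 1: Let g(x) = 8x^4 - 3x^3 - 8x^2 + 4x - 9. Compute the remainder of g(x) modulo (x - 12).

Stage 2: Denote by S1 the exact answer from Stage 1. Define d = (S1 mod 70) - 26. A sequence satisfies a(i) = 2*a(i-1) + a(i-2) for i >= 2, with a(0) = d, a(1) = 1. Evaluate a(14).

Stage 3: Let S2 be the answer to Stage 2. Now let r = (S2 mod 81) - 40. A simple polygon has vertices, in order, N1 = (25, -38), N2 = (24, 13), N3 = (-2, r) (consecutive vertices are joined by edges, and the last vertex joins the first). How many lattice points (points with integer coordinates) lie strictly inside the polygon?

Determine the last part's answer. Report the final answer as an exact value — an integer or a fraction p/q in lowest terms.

657

Stage 1: remainder = value at the root: 8*(12)^4 - 3*(12)^3 - 8*(12)^2 + 4*(12)^1 - 9 = (165888) + (-5184) + (-1152) + (48) + (-9) = 159591; answer 159591
Stage 2: S1 = 159591; d = 35; a(2) = 2*(1) + 1*(35) = 37; iterating: a(2)=37, a(3)=75, a(4)=187, a(5)=449, a(6)=1085, a(7)=2619, a(8)=6323, a(9)=15265, a(10)=36853, a(11)=88971, a(12)=214795, a(13)=518561, a(14)=1251917; answer 1251917
Stage 3: S2 = 1251917; r = 22; cross terms: (25*13 - 24*-38)=1237, (24*22 - -2*13)=554, (-2*-38 - 25*22)=-474; twice the area = |1317| = 1317; area = 1317/2; boundary points = 1 + 1 + 3 = 5; strictly interior points = area - boundary/2 + 1 = 657; answer 657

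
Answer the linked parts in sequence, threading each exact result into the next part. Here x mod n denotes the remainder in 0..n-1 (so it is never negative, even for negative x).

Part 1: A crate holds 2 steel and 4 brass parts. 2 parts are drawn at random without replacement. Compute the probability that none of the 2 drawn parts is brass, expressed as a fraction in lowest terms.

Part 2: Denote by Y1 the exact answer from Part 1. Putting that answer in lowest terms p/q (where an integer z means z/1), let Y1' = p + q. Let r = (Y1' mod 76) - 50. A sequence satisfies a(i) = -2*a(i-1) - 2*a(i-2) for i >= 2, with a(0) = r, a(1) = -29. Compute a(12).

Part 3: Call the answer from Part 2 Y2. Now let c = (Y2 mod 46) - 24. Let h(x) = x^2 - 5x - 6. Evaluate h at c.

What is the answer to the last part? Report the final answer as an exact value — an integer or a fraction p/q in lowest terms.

144

Part 1: total draws C(6,2) = 15; favorable C(2,2) = 1; P = 1/15; answer 1/15
Part 2: Y1 = 1/15; threaded value p + q = 16; r = -34; a(2) = -2*(-29) - 2*(-34) = 126; iterating: a(2)=126, a(3)=-194, a(4)=136, a(5)=116, a(6)=-504, a(7)=776, a(8)=-544, a(9)=-464, a(10)=2016, a(11)=-3104, a(12)=2176; answer 2176
Part 3: Y2 = 2176; c = -10; 1*(-10)^2 - 5*(-10)^1 - 6 = (100) + (50) + (-6) = 144; answer 144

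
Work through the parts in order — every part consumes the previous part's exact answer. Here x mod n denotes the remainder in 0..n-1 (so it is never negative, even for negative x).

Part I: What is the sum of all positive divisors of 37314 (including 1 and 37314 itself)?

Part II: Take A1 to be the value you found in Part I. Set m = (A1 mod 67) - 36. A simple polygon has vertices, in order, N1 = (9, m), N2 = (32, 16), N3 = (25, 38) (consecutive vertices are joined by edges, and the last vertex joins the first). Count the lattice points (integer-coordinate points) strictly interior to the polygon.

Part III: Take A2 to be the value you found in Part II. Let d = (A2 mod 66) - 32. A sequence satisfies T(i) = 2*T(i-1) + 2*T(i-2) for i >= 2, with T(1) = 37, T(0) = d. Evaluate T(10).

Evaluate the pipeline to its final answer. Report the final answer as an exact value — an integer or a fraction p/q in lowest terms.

Part I: 37314 = 2 * 3^3 * 691; sigma = (1 + 2) * (1 + 3 + 9 + 27) * (1 + 691) = 3 * 40 * 692 = 83040; answer 83040
Part II: A1 = 83040; m = -9; cross terms: (9*16 - 32*-9)=432, (32*38 - 25*16)=816, (25*-9 - 9*38)=-567; twice the area = |681| = 681; area = 681/2; boundary points = 1 + 1 + 1 = 3; strictly interior points = area - boundary/2 + 1 = 340; answer 340
Part III: A2 = 340; d = -22; T(2) = 2*(37) + 2*(-22) = 30; iterating: T(2)=30, T(3)=134, T(4)=328, T(5)=924, T(6)=2504, T(7)=6856, T(8)=18720, T(9)=51152, T(10)=139744; answer 139744

139744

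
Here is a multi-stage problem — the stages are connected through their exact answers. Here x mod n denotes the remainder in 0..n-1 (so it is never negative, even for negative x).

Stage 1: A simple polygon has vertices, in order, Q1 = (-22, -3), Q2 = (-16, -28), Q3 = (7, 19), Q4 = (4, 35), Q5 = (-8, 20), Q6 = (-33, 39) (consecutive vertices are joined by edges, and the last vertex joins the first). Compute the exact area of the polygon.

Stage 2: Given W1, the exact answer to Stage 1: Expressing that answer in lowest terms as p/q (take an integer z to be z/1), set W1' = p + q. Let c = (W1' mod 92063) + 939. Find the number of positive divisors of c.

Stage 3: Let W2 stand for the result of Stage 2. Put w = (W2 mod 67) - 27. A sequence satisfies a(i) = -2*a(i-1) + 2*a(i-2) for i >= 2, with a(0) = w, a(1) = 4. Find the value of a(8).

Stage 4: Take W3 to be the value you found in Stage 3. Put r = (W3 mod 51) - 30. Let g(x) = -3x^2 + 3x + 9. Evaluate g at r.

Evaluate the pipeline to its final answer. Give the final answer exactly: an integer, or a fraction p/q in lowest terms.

Stage 1: cross terms: (-22*-28 - -16*-3)=568, (-16*19 - 7*-28)=-108, (7*35 - 4*19)=169, (4*20 - -8*35)=360, (-8*39 - -33*20)=348, (-33*-3 - -22*39)=957; twice the area = |2294| = 2294; area = 1147; answer 1147
Stage 2: W1 = 1147; threaded value p + q = 1148; c = 2087; 2087 is prime, so its only divisors are 1 and 2087; count = 2; answer 2
Stage 3: W2 = 2; w = -25; a(2) = -2*(4) + 2*(-25) = -58; iterating: a(2)=-58, a(3)=124, a(4)=-364, a(5)=976, a(6)=-2680, a(7)=7312, a(8)=-19984; answer -19984
Stage 4: W3 = -19984; r = -22; -3*(-22)^2 + 3*(-22)^1 + 9 = (-1452) + (-66) + (9) = -1509; answer -1509

-1509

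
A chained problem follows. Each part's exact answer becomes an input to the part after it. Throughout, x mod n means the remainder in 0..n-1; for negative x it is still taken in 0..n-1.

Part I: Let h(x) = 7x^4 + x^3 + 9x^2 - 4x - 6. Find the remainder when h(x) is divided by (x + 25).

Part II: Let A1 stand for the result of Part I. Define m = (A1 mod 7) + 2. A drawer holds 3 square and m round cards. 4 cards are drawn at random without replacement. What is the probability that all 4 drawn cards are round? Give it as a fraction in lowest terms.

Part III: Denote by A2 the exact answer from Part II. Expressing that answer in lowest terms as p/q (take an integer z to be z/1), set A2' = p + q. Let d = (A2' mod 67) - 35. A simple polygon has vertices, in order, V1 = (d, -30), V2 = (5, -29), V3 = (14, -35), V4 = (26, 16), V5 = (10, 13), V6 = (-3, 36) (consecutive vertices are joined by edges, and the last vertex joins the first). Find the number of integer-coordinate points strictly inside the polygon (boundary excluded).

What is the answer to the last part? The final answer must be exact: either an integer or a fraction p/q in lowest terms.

924

Part I: remainder = value at the root: 7*(-25)^4 + 1*(-25)^3 + 9*(-25)^2 - 4*(-25)^1 - 6 = (2734375) + (-15625) + (5625) + (100) + (-6) = 2724469; answer 2724469
Part II: A1 = 2724469; m = 8; total draws C(11,4) = 330; favorable C(8,4) = 70; P = 7/33; answer 7/33
Part III: A2 = 7/33; threaded value p + q = 40; d = 5; cross terms: (5*-29 - 5*-30)=5, (5*-35 - 14*-29)=231, (14*16 - 26*-35)=1134, (26*13 - 10*16)=178, (10*36 - -3*13)=399, (-3*-30 - 5*36)=-90; twice the area = |1857| = 1857; area = 1857/2; boundary points = 1 + 3 + 3 + 1 + 1 + 2 = 11; strictly interior points = area - boundary/2 + 1 = 924; answer 924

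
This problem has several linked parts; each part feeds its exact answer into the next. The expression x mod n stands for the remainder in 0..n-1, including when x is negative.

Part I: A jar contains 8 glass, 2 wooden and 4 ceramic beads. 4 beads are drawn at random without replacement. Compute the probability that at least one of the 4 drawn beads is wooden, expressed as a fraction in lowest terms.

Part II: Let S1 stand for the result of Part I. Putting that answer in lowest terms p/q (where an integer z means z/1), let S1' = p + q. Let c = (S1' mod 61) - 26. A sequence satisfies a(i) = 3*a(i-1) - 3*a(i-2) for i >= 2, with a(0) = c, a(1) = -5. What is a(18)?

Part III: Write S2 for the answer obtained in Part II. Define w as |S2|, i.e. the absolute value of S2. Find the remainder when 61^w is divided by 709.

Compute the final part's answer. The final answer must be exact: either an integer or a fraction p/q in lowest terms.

Part I: total draws C(14,4) = 1001; complement C(12,4) = 495; favorable 1001 - 495 = 506; P = 46/91; answer 46/91
Part II: S1 = 46/91; threaded value p + q = 137; c = -11; a(2) = 3*(-5) - 3*(-11) = 18; iterating: a(2)=18, a(3)=69, a(4)=153, a(5)=252, a(6)=297, a(7)=135, a(8)=-486, a(9)=-1863, a(10)=-4131, a(11)=-6804, a(12)=-8019, a(13)=-3645, a(14)=13122, a(15)=50301, a(16)=111537, a(17)=183708, a(18)=216513; answer 216513
Part III: S2 = 216513; w = 216513; squarings mod 709: 61^1=61, 61^2=176, 61^4=489, 61^8=188, 61^16=603, 61^32=601, 61^64=320, 61^128=304, 61^256=246, 61^512=251, 61^1024=609, 61^2048=74, 61^4096=513, 61^8192=130, 61^16384=593, 61^32768=694, 61^65536=225, 61^131072=286; 61^216513 = 61^1 * 61^64 * 61^128 * 61^256 * 61^1024 * 61^2048 * 61^16384 * 61^65536 * 61^131072 = 353 (mod 709); answer 353

353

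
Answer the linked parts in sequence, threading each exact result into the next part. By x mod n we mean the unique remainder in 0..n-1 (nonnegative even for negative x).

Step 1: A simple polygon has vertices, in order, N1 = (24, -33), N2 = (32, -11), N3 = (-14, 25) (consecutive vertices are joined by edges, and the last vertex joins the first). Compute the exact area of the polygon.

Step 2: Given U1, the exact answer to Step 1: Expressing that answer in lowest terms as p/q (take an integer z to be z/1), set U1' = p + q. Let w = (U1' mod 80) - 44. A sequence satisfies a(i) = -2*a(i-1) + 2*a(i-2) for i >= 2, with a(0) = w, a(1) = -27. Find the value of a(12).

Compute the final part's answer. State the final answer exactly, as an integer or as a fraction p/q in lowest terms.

141888

Step 1: cross terms: (24*-11 - 32*-33)=792, (32*25 - -14*-11)=646, (-14*-33 - 24*25)=-138; twice the area = |1300| = 1300; area = 650; answer 650
Step 2: U1 = 650; threaded value p + q = 651; w = -33; a(2) = -2*(-27) + 2*(-33) = -12; iterating: a(2)=-12, a(3)=-30, a(4)=36, a(5)=-132, a(6)=336, a(7)=-936, a(8)=2544, a(9)=-6960, a(10)=19008, a(11)=-51936, a(12)=141888; answer 141888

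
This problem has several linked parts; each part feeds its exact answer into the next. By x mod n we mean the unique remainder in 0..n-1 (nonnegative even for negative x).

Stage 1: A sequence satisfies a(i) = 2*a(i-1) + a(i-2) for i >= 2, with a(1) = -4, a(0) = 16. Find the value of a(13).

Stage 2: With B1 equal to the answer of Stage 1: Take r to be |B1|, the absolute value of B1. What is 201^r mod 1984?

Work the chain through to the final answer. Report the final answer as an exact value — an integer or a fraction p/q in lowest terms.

481

Stage 1: a(2) = 2*(-4) + 1*(16) = 8; iterating: a(2)=8, a(3)=12, a(4)=32, a(5)=76, a(6)=184, a(7)=444, a(8)=1072, a(9)=2588, a(10)=6248, a(11)=15084, a(12)=36416, a(13)=87916; answer 87916
Stage 2: B1 = 87916; r = 87916; squarings mod 1984: 201^1=201, 201^2=721, 201^4=33, 201^8=1089, 201^16=1473, 201^32=1217, 201^64=1025, 201^128=1089, 201^256=1473, 201^512=1217, 201^1024=1025, 201^2048=1089, 201^4096=1473, 201^8192=1217, 201^16384=1025, 201^32768=1089, 201^65536=1473; 201^87916 = 201^4 * 201^8 * 201^32 * 201^64 * 201^256 * 201^512 * 201^1024 * 201^4096 * 201^16384 * 201^65536 = 481 (mod 1984); answer 481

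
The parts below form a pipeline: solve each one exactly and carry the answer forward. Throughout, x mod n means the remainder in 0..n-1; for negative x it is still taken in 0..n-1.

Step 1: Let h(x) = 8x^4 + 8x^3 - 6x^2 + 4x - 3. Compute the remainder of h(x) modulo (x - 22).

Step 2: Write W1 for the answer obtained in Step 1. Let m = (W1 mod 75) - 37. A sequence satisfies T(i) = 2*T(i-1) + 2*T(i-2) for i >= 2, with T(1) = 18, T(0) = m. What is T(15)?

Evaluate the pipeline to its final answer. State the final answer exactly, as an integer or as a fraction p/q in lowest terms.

Step 1: remainder = value at the root: 8*(22)^4 + 8*(22)^3 - 6*(22)^2 + 4*(22)^1 - 3 = (1874048) + (85184) + (-2904) + (88) + (-3) = 1956413; answer 1956413
Step 2: W1 = 1956413; m = 1; T(2) = 2*(18) + 2*(1) = 38; iterating: T(2)=38, T(3)=112, T(4)=300, T(5)=824, T(6)=2248, T(7)=6144, T(8)=16784, T(9)=45856, T(10)=125280, T(11)=342272, T(12)=935104, T(13)=2554752, T(14)=6979712, T(15)=19068928; answer 19068928

19068928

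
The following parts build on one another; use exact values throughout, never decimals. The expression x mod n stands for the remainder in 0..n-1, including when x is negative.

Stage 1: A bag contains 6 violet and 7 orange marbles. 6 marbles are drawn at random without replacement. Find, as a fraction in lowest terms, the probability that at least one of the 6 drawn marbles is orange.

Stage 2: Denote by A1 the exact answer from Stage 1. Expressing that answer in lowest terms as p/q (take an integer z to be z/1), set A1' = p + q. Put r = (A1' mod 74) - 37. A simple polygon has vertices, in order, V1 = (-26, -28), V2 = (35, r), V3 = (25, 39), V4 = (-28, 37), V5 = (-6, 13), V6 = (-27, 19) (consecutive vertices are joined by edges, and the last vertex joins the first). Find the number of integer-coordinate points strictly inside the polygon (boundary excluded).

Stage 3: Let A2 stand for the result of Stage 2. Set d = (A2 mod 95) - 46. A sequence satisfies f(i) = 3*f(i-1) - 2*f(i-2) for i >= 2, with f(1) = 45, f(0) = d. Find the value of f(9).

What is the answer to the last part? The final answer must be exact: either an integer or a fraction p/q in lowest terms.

Stage 1: total draws C(13,6) = 1716; complement C(6,6) = 1; favorable 1716 - 1 = 1715; P = 1715/1716; answer 1715/1716
Stage 2: A1 = 1715/1716; threaded value p + q = 3431; r = -10; cross terms: (-26*-10 - 35*-28)=1240, (35*39 - 25*-10)=1615, (25*37 - -28*39)=2017, (-28*13 - -6*37)=-142, (-6*19 - -27*13)=237, (-27*-28 - -26*19)=1250; twice the area = |6217| = 6217; area = 6217/2; boundary points = 1 + 1 + 1 + 2 + 3 + 1 = 9; strictly interior points = area - boundary/2 + 1 = 3105; answer 3105
Stage 3: A2 = 3105; d = 19; f(2) = 3*(45) - 2*(19) = 97; iterating: f(2)=97, f(3)=201, f(4)=409, f(5)=825, f(6)=1657, f(7)=3321, f(8)=6649, f(9)=13305; answer 13305

13305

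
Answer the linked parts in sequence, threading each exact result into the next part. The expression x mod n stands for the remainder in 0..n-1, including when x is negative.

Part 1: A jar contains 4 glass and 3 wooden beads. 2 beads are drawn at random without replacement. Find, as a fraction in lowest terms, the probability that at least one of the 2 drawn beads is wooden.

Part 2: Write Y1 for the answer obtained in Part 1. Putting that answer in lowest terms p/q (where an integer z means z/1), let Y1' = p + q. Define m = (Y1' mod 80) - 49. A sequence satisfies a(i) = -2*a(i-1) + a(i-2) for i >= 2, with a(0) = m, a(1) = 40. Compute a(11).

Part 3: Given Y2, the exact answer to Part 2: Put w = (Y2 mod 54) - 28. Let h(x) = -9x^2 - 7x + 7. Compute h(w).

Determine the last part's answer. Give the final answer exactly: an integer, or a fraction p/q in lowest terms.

-5345

Part 1: total draws C(7,2) = 21; complement C(4,2) = 6; favorable 21 - 6 = 15; P = 5/7; answer 5/7
Part 2: Y1 = 5/7; threaded value p + q = 12; m = -37; a(2) = -2*(40) + 1*(-37) = -117; iterating: a(2)=-117, a(3)=274, a(4)=-665, a(5)=1604, a(6)=-3873, a(7)=9350, a(8)=-22573, a(9)=54496, a(10)=-131565, a(11)=317626; answer 317626
Part 3: Y2 = 317626; w = 24; -9*(24)^2 - 7*(24)^1 + 7 = (-5184) + (-168) + (7) = -5345; answer -5345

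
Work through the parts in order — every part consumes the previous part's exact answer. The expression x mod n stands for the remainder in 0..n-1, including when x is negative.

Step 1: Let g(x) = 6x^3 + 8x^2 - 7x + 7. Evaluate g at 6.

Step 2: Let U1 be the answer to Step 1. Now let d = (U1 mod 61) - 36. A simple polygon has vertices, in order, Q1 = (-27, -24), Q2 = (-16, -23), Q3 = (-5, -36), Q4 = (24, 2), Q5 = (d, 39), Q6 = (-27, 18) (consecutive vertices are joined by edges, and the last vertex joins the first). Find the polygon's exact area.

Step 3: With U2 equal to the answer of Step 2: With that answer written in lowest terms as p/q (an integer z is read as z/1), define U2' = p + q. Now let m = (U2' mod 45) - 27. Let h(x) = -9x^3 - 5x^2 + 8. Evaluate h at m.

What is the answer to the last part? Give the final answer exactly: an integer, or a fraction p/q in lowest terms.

-280

Step 1: 6*(6)^3 + 8*(6)^2 - 7*(6)^1 + 7 = (1296) + (288) + (-42) + (7) = 1549; answer 1549
Step 2: U1 = 1549; d = -12; cross terms: (-27*-23 - -16*-24)=237, (-16*-36 - -5*-23)=461, (-5*2 - 24*-36)=854, (24*39 - -12*2)=960, (-12*18 - -27*39)=837, (-27*-24 - -27*18)=1134; twice the area = |4483| = 4483; area = 4483/2; answer 4483/2
Step 3: U2 = 4483/2; threaded value p + q = 4485; m = 3; -9*(3)^3 - 5*(3)^2 + 8 = (-243) + (-45) + (8) = -280; answer -280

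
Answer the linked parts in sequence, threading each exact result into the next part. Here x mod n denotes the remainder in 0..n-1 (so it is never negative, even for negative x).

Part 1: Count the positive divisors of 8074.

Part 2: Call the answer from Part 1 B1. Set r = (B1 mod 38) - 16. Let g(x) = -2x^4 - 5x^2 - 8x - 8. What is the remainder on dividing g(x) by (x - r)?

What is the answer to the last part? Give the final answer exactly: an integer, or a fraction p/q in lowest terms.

-8456

Part 1: 8074 = 2 * 11 * 367; number of divisors = (1+1) * (1+1) * (1+1) = 8; answer 8
Part 2: B1 = 8; r = -8; remainder = value at the root: -2*(-8)^4 - 5*(-8)^2 - 8*(-8)^1 - 8 = (-8192) + (-320) + (64) + (-8) = -8456; answer -8456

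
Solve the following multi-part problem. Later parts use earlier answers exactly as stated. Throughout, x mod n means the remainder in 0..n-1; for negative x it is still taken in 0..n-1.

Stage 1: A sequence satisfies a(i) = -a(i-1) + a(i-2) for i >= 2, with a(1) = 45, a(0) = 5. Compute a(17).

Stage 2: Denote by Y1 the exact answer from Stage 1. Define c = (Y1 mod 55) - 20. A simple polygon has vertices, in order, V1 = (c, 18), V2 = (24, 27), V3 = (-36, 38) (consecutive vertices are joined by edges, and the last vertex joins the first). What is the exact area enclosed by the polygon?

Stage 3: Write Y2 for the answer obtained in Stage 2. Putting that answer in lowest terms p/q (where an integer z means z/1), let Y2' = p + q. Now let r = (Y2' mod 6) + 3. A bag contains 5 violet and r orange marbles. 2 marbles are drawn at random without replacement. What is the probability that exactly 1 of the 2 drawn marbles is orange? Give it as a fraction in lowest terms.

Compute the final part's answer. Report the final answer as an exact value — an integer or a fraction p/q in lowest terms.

Stage 1: a(2) = -1*(45) + 1*(5) = -40; iterating: a(2)=-40, a(3)=85, a(4)=-125, a(5)=210, a(6)=-335, a(7)=545, a(8)=-880, a(9)=1425, a(10)=-2305, a(11)=3730, a(12)=-6035, a(13)=9765, a(14)=-15800, a(15)=25565, a(16)=-41365, a(17)=66930; answer 66930
Stage 2: Y1 = 66930; c = 30; cross terms: (30*27 - 24*18)=378, (24*38 - -36*27)=1884, (-36*18 - 30*38)=-1788; twice the area = |474| = 474; area = 237; answer 237
Stage 3: Y2 = 237; threaded value p + q = 238; r = 7; total draws C(12,2) = 66; favorable C(7,1)*C(5,1) = 35; P = 35/66; answer 35/66

35/66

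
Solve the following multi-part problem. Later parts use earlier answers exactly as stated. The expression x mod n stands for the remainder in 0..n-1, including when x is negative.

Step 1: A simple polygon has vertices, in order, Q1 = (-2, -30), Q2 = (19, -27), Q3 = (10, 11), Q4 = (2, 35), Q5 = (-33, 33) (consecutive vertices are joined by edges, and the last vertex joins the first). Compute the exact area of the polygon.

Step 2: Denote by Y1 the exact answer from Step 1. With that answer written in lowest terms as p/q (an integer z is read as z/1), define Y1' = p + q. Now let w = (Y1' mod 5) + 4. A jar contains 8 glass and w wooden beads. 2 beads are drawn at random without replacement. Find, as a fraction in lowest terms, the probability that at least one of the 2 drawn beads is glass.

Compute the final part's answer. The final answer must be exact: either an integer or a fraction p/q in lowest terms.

10/11

Step 1: cross terms: (-2*-27 - 19*-30)=624, (19*11 - 10*-27)=479, (10*35 - 2*11)=328, (2*33 - -33*35)=1221, (-33*-30 - -2*33)=1056; twice the area = |3708| = 3708; area = 1854; answer 1854
Step 2: Y1 = 1854; threaded value p + q = 1855; w = 4; total draws C(12,2) = 66; complement C(4,2) = 6; favorable 66 - 6 = 60; P = 10/11; answer 10/11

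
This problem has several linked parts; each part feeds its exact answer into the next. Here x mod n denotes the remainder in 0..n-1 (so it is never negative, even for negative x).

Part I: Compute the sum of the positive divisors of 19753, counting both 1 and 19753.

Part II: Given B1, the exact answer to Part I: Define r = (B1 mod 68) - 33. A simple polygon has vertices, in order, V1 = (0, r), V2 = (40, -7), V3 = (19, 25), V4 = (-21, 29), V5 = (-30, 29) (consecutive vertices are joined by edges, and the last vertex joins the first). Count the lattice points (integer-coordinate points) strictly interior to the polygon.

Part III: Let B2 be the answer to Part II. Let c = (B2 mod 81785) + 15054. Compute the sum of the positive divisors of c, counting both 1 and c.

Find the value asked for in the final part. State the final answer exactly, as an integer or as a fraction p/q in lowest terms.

16720

Part I: 19753 is prime, so its only divisors are 1 and 19753; sigma = 1 + 19753 = 19754; answer 19754
Part II: B1 = 19754; r = 1; cross terms: (0*-7 - 40*1)=-40, (40*25 - 19*-7)=1133, (19*29 - -21*25)=1076, (-21*29 - -30*29)=261, (-30*1 - 0*29)=-30; twice the area = |2400| = 2400; area = 1200; boundary points = 8 + 1 + 4 + 9 + 2 = 24; strictly interior points = area - boundary/2 + 1 = 1189; answer 1189
Part III: B2 = 1189; c = 16243; 16243 = 37 * 439; sigma = (1 + 37) * (1 + 439) = 38 * 440 = 16720; answer 16720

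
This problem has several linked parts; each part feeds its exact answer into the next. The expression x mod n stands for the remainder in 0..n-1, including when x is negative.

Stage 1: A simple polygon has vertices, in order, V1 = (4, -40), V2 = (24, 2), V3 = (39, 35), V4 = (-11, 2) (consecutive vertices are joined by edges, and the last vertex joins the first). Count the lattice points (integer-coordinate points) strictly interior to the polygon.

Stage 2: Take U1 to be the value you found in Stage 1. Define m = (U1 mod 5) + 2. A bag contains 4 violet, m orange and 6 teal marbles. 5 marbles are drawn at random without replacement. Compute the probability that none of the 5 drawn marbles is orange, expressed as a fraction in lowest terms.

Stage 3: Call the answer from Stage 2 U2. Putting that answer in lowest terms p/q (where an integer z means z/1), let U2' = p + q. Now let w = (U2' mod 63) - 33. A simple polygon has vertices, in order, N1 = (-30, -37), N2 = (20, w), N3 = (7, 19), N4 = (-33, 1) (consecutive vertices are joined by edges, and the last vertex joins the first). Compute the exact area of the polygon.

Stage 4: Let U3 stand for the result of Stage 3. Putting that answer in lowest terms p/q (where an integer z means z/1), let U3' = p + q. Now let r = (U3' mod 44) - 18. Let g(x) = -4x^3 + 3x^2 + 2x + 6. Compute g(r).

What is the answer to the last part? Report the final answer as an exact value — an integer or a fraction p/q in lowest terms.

Stage 1: cross terms: (4*2 - 24*-40)=968, (24*35 - 39*2)=762, (39*2 - -11*35)=463, (-11*-40 - 4*2)=432; twice the area = |2625| = 2625; area = 2625/2; boundary points = 2 + 3 + 1 + 3 = 9; strictly interior points = area - boundary/2 + 1 = 1309; answer 1309
Stage 2: U1 = 1309; m = 6; total draws C(16,5) = 4368; favorable C(10,5) = 252; P = 3/52; answer 3/52
Stage 3: U2 = 3/52; threaded value p + q = 55; w = 22; cross terms: (-30*22 - 20*-37)=80, (20*19 - 7*22)=226, (7*1 - -33*19)=634, (-33*-37 - -30*1)=1251; twice the area = |2191| = 2191; area = 2191/2; answer 2191/2
Stage 4: U3 = 2191/2; threaded value p + q = 2193; r = 19; -4*(19)^3 + 3*(19)^2 + 2*(19)^1 + 6 = (-27436) + (1083) + (38) + (6) = -26309; answer -26309

-26309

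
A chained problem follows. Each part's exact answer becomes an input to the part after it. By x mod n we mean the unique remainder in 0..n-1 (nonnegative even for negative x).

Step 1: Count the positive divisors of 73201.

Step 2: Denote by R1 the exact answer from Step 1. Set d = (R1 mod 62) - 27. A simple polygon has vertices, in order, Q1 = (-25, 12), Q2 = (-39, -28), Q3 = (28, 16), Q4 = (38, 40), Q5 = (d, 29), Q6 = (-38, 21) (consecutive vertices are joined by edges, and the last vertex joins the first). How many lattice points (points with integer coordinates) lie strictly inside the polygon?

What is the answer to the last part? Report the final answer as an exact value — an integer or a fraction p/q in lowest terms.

2272

Step 1: 73201 = 71 * 1031; number of divisors = (1+1) * (1+1) = 4; answer 4
Step 2: R1 = 4; d = -23; cross terms: (-25*-28 - -39*12)=1168, (-39*16 - 28*-28)=160, (28*40 - 38*16)=512, (38*29 - -23*40)=2022, (-23*21 - -38*29)=619, (-38*12 - -25*21)=69; twice the area = |4550| = 4550; area = 2275; boundary points = 2 + 1 + 2 + 1 + 1 + 1 = 8; strictly interior points = area - boundary/2 + 1 = 2272; answer 2272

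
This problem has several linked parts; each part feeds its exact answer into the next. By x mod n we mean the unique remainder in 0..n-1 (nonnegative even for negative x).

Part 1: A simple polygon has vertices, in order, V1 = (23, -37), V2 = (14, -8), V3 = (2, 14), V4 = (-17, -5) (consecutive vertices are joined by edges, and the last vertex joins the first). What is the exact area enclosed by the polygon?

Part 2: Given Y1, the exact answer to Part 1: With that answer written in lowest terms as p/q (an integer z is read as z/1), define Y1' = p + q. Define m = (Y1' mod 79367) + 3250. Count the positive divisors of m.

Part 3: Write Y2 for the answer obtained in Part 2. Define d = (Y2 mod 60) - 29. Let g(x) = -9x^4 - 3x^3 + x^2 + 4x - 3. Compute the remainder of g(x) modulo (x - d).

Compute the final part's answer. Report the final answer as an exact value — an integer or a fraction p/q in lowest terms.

-1722192

Part 1: cross terms: (23*-8 - 14*-37)=334, (14*14 - 2*-8)=212, (2*-5 - -17*14)=228, (-17*-37 - 23*-5)=744; twice the area = |1518| = 1518; area = 759; answer 759
Part 2: Y1 = 759; threaded value p + q = 760; m = 4010; 4010 = 2 * 5 * 401; number of divisors = (1+1) * (1+1) * (1+1) = 8; answer 8
Part 3: Y2 = 8; d = -21; remainder = value at the root: -9*(-21)^4 - 3*(-21)^3 + 1*(-21)^2 + 4*(-21)^1 - 3 = (-1750329) + (27783) + (441) + (-84) + (-3) = -1722192; answer -1722192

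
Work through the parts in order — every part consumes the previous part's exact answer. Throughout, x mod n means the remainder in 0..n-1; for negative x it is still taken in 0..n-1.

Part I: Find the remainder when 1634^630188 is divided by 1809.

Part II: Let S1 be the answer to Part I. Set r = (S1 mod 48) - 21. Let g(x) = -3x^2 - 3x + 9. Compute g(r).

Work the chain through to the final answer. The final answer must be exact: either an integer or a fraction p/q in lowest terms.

-1509

Part I: squarings mod 1809: 1634^1=1634, 1634^2=1681, 1634^4=103, 1634^8=1564, 1634^16=328, 1634^32=853, 1634^64=391, 1634^128=925, 1634^256=1777, 1634^512=1024, 1634^1024=1165, 1634^2048=475, 1634^4096=1309, 1634^8192=358, 1634^16384=1534, 1634^32768=1456, 1634^65536=1597, 1634^131072=1528, 1634^262144=1174, 1634^524288=1627; 1634^630188 = 1634^4 * 1634^8 * 1634^32 * 1634^128 * 1634^256 * 1634^1024 * 1634^2048 * 1634^4096 * 1634^32768 * 1634^65536 * 1634^524288 = 619 (mod 1809); answer 619
Part II: S1 = 619; r = 22; -3*(22)^2 - 3*(22)^1 + 9 = (-1452) + (-66) + (9) = -1509; answer -1509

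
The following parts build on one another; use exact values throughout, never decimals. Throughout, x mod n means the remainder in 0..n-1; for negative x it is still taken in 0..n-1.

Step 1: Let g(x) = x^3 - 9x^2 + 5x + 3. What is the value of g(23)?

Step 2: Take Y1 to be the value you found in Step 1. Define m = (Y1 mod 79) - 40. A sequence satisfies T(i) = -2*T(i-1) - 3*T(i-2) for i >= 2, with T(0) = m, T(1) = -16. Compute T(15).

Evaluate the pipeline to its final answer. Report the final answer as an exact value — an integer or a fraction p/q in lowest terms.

-112498

Step 1: 1*(23)^3 - 9*(23)^2 + 5*(23)^1 + 3 = (12167) + (-4761) + (115) + (3) = 7524; answer 7524
Step 2: Y1 = 7524; m = -21; T(2) = -2*(-16) - 3*(-21) = 95; iterating: T(2)=95, T(3)=-142, T(4)=-1, T(5)=428, T(6)=-853, T(7)=422, T(8)=1715, T(9)=-4696, T(10)=4247, T(11)=5594, T(12)=-23929, T(13)=31076, T(14)=9635, T(15)=-112498; answer -112498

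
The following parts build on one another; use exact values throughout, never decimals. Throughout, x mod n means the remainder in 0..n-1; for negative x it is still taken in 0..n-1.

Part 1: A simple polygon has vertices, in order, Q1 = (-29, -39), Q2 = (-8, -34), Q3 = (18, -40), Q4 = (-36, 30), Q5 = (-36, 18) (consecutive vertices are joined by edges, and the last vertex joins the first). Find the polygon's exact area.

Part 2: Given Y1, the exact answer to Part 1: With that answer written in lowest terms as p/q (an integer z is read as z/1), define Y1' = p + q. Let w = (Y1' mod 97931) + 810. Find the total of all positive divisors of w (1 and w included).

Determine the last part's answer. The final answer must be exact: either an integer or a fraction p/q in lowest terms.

Part 1: cross terms: (-29*-34 - -8*-39)=674, (-8*-40 - 18*-34)=932, (18*30 - -36*-40)=-900, (-36*18 - -36*30)=432, (-36*-39 - -29*18)=1926; twice the area = |3064| = 3064; area = 1532; answer 1532
Part 2: Y1 = 1532; threaded value p + q = 1533; w = 2343; 2343 = 3 * 11 * 71; sigma = (1 + 3) * (1 + 11) * (1 + 71) = 4 * 12 * 72 = 3456; answer 3456

3456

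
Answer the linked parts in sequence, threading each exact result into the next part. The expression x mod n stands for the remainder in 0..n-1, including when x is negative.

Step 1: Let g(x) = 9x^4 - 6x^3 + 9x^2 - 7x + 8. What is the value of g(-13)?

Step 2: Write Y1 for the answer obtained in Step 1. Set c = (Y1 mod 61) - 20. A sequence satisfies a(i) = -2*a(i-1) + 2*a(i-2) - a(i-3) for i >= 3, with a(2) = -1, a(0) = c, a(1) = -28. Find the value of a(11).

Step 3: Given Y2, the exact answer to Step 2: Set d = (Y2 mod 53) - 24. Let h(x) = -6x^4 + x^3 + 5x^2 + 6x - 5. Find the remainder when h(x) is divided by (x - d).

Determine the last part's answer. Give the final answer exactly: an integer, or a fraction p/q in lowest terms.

Step 1: 9*(-13)^4 - 6*(-13)^3 + 9*(-13)^2 - 7*(-13)^1 + 8 = (257049) + (13182) + (1521) + (91) + (8) = 271851; answer 271851
Step 2: Y1 = 271851; c = 15; a(3) = -2*(-1) + 2*(-28) - 1*(15) = -69; iterating: a(3)=-69, a(4)=164, a(5)=-465, a(6)=1327, a(7)=-3748, a(8)=10615, a(9)=-30053, a(10)=85084, a(11)=-240889; answer -240889
Step 3: Y2 = -240889; d = 25; remainder = value at the root: -6*(25)^4 + 1*(25)^3 + 5*(25)^2 + 6*(25)^1 - 5 = (-2343750) + (15625) + (3125) + (150) + (-5) = -2324855; answer -2324855

-2324855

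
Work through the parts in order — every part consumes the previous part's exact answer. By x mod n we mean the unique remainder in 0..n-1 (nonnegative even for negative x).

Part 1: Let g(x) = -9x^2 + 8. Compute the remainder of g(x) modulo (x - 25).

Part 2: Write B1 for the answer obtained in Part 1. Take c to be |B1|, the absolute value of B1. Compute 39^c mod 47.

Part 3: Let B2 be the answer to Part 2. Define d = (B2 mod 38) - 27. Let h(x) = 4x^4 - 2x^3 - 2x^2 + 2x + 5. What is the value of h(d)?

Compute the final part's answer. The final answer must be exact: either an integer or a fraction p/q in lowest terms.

Part 1: remainder = value at the root: -9*(25)^2 + 8 = (-5625) + (8) = -5617; answer -5617
Part 2: B1 = -5617; c = 5617; squarings mod 47: 39^1=39, 39^2=17, 39^4=7, 39^8=2, 39^16=4, 39^32=16, 39^64=21, 39^128=18, 39^256=42, 39^512=25, 39^1024=14, 39^2048=8, 39^4096=17; 39^5617 = 39^1 * 39^16 * 39^32 * 39^64 * 39^128 * 39^256 * 39^1024 * 39^4096 = 38 (mod 47); answer 38
Part 3: B2 = 38; d = -27; 4*(-27)^4 - 2*(-27)^3 - 2*(-27)^2 + 2*(-27)^1 + 5 = (2125764) + (39366) + (-1458) + (-54) + (5) = 2163623; answer 2163623

2163623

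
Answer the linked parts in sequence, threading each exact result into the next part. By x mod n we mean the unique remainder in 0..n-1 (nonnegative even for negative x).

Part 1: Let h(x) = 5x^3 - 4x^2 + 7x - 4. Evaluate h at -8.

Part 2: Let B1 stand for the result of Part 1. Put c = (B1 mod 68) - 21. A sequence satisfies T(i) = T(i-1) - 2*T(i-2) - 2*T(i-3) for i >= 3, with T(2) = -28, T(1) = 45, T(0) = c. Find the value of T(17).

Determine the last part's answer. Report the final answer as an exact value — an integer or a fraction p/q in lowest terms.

318886

Part 1: 5*(-8)^3 - 4*(-8)^2 + 7*(-8)^1 - 4 = (-2560) + (-256) + (-56) + (-4) = -2876; answer -2876
Part 2: B1 = -2876; c = 27; T(3) = 1*(-28) - 2*(45) - 2*(27) = -172; iterating: T(3)=-172, T(4)=-206, T(5)=194, T(6)=950, T(7)=974, T(8)=-1314, T(9)=-5162, T(10)=-4482, T(11)=8470, T(12)=27758, T(13)=19782, T(14)=-52674, T(15)=-147754, T(16)=-81970, T(17)=318886; answer 318886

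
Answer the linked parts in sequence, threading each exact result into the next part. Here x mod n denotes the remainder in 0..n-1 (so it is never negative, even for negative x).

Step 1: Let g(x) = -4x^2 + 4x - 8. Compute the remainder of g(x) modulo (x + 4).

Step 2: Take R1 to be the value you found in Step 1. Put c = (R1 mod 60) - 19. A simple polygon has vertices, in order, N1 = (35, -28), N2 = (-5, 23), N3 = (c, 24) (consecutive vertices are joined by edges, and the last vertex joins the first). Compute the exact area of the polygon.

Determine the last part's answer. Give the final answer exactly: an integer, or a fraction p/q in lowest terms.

479

Step 1: remainder = value at the root: -4*(-4)^2 + 4*(-4)^1 - 8 = (-64) + (-16) + (-8) = -88; answer -88
Step 2: R1 = -88; c = 13; cross terms: (35*23 - -5*-28)=665, (-5*24 - 13*23)=-419, (13*-28 - 35*24)=-1204; twice the area = |-958| = 958; area = 479; answer 479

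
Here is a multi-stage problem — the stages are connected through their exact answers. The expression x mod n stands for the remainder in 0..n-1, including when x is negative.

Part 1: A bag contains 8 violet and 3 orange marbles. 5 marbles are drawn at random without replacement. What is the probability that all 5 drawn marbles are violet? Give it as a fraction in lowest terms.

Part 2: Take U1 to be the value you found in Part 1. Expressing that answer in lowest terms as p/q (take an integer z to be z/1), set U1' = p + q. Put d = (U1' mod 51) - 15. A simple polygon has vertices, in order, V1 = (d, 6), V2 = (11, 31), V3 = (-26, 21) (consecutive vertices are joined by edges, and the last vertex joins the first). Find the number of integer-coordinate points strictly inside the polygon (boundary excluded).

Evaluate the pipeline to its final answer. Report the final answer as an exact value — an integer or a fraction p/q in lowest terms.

Part 1: total draws C(11,5) = 462; favorable C(8,5) = 56; P = 4/33; answer 4/33
Part 2: U1 = 4/33; threaded value p + q = 37; d = 22; cross terms: (22*31 - 11*6)=616, (11*21 - -26*31)=1037, (-26*6 - 22*21)=-618; twice the area = |1035| = 1035; area = 1035/2; boundary points = 1 + 1 + 3 = 5; strictly interior points = area - boundary/2 + 1 = 516; answer 516

516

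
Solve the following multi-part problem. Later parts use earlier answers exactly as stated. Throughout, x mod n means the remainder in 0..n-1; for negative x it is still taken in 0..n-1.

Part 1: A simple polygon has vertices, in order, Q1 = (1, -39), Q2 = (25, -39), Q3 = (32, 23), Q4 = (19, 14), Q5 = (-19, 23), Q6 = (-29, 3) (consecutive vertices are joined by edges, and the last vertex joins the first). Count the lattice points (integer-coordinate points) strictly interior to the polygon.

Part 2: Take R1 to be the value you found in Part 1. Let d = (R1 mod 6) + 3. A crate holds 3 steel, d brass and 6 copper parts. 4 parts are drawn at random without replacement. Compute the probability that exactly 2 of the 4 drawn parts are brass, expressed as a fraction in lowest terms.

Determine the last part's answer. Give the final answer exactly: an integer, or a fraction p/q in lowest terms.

Part 1: cross terms: (1*-39 - 25*-39)=936, (25*23 - 32*-39)=1823, (32*14 - 19*23)=11, (19*23 - -19*14)=703, (-19*3 - -29*23)=610, (-29*-39 - 1*3)=1128; twice the area = |5211| = 5211; area = 5211/2; boundary points = 24 + 1 + 1 + 1 + 10 + 6 = 43; strictly interior points = area - boundary/2 + 1 = 2585; answer 2585
Part 2: R1 = 2585; d = 8; total draws C(17,4) = 2380; favorable C(8,2)*C(9,2) = 1008; P = 36/85; answer 36/85

36/85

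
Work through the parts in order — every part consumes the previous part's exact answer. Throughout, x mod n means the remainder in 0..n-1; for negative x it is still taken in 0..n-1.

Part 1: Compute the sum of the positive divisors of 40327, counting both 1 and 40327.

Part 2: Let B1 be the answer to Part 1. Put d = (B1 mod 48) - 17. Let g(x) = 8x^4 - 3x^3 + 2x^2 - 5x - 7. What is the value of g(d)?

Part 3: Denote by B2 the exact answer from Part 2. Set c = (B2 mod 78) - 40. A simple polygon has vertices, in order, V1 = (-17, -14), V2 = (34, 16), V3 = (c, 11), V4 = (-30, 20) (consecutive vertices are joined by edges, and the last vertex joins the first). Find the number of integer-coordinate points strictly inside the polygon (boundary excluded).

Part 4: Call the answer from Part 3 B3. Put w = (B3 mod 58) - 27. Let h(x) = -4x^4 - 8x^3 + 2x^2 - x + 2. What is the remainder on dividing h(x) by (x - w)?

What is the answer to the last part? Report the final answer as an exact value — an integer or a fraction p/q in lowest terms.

Part 1: 40327 = 7^2 * 823; sigma = (1 + 7 + 49) * (1 + 823) = 57 * 824 = 46968; answer 46968
Part 2: B1 = 46968; d = 7; 8*(7)^4 - 3*(7)^3 + 2*(7)^2 - 5*(7)^1 - 7 = (19208) + (-1029) + (98) + (-35) + (-7) = 18235; answer 18235
Part 3: B2 = 18235; c = 21; cross terms: (-17*16 - 34*-14)=204, (34*11 - 21*16)=38, (21*20 - -30*11)=750, (-30*-14 - -17*20)=760; twice the area = |1752| = 1752; area = 876; boundary points = 3 + 1 + 3 + 1 = 8; strictly interior points = area - boundary/2 + 1 = 873; answer 873
Part 4: B3 = 873; w = -24; remainder = value at the root: -4*(-24)^4 - 8*(-24)^3 + 2*(-24)^2 - 1*(-24)^1 + 2 = (-1327104) + (110592) + (1152) + (24) + (2) = -1215334; answer -1215334

-1215334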